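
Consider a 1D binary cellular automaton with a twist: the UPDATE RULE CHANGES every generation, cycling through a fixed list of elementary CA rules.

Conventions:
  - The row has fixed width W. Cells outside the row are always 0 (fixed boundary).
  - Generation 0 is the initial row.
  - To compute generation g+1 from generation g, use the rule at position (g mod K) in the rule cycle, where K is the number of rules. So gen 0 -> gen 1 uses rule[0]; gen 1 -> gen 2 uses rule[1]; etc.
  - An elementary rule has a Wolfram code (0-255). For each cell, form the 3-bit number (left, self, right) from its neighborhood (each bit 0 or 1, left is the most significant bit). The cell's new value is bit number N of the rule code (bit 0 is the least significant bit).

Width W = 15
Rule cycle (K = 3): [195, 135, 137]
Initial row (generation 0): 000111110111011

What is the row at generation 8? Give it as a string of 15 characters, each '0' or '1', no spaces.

Gen 0: 000111110111011
Gen 1 (rule 195): 111011110011001
Gen 2 (rule 135): 010001100100011
Gen 3 (rule 137): 000101000001010
Gen 4 (rule 195): 111000011110000
Gen 5 (rule 135): 010011101100111
Gen 6 (rule 137): 000011001000110
Gen 7 (rule 195): 111101010011010
Gen 8 (rule 135): 011001010100010

Answer: 011001010100010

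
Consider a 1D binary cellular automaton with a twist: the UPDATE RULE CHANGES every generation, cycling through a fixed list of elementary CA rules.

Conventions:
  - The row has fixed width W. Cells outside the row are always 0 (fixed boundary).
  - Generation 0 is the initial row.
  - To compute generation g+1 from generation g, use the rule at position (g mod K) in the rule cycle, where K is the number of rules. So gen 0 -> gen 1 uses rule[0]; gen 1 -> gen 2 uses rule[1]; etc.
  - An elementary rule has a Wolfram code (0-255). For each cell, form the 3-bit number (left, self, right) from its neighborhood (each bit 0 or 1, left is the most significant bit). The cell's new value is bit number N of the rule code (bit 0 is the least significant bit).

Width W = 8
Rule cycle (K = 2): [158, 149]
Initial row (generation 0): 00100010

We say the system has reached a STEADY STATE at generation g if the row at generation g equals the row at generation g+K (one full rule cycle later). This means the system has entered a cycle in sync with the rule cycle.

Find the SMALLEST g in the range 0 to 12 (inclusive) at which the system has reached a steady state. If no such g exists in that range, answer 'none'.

Answer: 0

Derivation:
Gen 0: 00100010
Gen 1 (rule 158): 01110111
Gen 2 (rule 149): 00100010
Gen 3 (rule 158): 01110111
Gen 4 (rule 149): 00100010
Gen 5 (rule 158): 01110111
Gen 6 (rule 149): 00100010
Gen 7 (rule 158): 01110111
Gen 8 (rule 149): 00100010
Gen 9 (rule 158): 01110111
Gen 10 (rule 149): 00100010
Gen 11 (rule 158): 01110111
Gen 12 (rule 149): 00100010
Gen 13 (rule 158): 01110111
Gen 14 (rule 149): 00100010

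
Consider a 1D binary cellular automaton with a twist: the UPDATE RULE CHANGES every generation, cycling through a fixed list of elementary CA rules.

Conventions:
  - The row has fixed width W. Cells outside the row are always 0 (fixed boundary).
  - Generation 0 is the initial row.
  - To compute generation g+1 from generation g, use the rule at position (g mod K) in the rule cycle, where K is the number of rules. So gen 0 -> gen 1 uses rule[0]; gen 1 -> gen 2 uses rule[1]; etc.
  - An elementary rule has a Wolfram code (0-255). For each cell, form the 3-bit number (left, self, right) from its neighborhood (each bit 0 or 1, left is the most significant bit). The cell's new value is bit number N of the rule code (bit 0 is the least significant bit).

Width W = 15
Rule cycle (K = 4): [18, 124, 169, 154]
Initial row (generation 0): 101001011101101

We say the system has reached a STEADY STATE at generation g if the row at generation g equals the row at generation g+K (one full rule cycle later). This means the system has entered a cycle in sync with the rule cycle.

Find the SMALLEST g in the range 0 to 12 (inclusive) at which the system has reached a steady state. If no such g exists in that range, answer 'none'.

Answer: 9

Derivation:
Gen 0: 101001011101101
Gen 1 (rule 18): 000110000000000
Gen 2 (rule 124): 000111000000000
Gen 3 (rule 169): 110110011111111
Gen 4 (rule 154): 100101111111110
Gen 5 (rule 18): 011000000000001
Gen 6 (rule 124): 011100000000001
Gen 7 (rule 169): 011001111111100
Gen 8 (rule 154): 110111111111010
Gen 9 (rule 18): 000000000000001
Gen 10 (rule 124): 000000000000001
Gen 11 (rule 169): 111111111111100
Gen 12 (rule 154): 111111111111010
Gen 13 (rule 18): 000000000000001
Gen 14 (rule 124): 000000000000001
Gen 15 (rule 169): 111111111111100
Gen 16 (rule 154): 111111111111010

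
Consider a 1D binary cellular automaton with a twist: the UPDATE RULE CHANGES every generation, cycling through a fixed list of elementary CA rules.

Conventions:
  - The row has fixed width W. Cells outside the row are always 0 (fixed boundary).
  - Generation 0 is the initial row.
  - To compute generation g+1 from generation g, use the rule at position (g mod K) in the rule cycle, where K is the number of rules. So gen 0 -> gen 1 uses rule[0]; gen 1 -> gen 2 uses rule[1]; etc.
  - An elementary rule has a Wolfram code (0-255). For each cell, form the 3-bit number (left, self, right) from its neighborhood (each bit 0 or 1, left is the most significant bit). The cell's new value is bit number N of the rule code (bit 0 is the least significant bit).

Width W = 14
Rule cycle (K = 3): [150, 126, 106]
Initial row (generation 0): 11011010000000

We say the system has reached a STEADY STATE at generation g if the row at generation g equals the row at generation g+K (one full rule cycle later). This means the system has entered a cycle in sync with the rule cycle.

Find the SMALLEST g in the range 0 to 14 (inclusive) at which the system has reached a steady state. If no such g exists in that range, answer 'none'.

Answer: none

Derivation:
Gen 0: 11011010000000
Gen 1 (rule 150): 00000011000000
Gen 2 (rule 126): 00000111100000
Gen 3 (rule 106): 00001100100000
Gen 4 (rule 150): 00010011110000
Gen 5 (rule 126): 00111110011000
Gen 6 (rule 106): 01100010111000
Gen 7 (rule 150): 10010110010100
Gen 8 (rule 126): 11111111111110
Gen 9 (rule 106): 10000000000010
Gen 10 (rule 150): 11000000000111
Gen 11 (rule 126): 11100000001101
Gen 12 (rule 106): 10100000011110
Gen 13 (rule 150): 10110000101101
Gen 14 (rule 126): 11111001111111
Gen 15 (rule 106): 10001011000001
Gen 16 (rule 150): 11011000100011
Gen 17 (rule 126): 11111101110111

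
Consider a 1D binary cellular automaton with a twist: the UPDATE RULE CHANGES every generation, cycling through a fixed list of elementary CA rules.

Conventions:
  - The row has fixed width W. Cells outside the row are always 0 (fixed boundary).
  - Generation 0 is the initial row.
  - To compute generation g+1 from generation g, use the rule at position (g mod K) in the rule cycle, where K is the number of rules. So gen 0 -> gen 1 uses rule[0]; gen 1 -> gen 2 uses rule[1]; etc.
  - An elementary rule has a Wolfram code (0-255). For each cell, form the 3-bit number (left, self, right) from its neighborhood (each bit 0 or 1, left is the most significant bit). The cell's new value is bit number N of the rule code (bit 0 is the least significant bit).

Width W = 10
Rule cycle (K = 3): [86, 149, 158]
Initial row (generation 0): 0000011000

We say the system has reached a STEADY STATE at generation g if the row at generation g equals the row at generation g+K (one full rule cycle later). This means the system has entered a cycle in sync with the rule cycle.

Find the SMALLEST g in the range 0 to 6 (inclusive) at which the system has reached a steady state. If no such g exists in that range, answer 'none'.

Answer: none

Derivation:
Gen 0: 0000011000
Gen 1 (rule 86): 0000101100
Gen 2 (rule 149): 1110100011
Gen 3 (rule 158): 1100110110
Gen 4 (rule 86): 0111010011
Gen 5 (rule 149): 0010011000
Gen 6 (rule 158): 0111110100
Gen 7 (rule 86): 1000010110
Gen 8 (rule 149): 1111010001
Gen 9 (rule 158): 1110011011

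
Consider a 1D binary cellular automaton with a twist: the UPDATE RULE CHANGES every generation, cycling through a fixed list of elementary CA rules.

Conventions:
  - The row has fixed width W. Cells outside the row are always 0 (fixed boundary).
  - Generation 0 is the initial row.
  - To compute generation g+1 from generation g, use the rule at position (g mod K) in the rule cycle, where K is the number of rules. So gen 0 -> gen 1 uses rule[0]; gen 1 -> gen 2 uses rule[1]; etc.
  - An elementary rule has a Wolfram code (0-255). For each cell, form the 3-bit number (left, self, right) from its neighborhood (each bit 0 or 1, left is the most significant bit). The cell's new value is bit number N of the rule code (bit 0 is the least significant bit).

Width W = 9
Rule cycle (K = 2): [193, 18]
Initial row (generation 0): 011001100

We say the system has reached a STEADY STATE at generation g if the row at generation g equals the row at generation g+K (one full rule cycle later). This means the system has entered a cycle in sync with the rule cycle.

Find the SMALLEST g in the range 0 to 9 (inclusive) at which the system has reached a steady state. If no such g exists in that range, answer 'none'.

Gen 0: 011001100
Gen 1 (rule 193): 001000101
Gen 2 (rule 18): 010101000
Gen 3 (rule 193): 000000011
Gen 4 (rule 18): 000000100
Gen 5 (rule 193): 111110001
Gen 6 (rule 18): 000001010
Gen 7 (rule 193): 111100000
Gen 8 (rule 18): 000010000
Gen 9 (rule 193): 111000111
Gen 10 (rule 18): 000101000
Gen 11 (rule 193): 110000011

Answer: none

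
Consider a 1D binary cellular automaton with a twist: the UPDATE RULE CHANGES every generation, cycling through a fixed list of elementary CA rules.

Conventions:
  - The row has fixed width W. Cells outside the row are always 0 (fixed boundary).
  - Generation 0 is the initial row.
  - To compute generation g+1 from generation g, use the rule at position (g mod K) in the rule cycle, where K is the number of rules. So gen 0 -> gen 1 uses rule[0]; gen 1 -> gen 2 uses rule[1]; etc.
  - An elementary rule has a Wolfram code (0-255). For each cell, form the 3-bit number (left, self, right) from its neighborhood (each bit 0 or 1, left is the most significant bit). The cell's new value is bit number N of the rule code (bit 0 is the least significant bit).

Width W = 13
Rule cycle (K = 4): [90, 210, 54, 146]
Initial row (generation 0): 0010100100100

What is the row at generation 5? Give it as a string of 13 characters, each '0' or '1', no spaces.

Gen 0: 0010100100100
Gen 1 (rule 90): 0100011011010
Gen 2 (rule 210): 1010101001001
Gen 3 (rule 54): 1111111111111
Gen 4 (rule 146): 0111111111110
Gen 5 (rule 90): 1100000000011

Answer: 1100000000011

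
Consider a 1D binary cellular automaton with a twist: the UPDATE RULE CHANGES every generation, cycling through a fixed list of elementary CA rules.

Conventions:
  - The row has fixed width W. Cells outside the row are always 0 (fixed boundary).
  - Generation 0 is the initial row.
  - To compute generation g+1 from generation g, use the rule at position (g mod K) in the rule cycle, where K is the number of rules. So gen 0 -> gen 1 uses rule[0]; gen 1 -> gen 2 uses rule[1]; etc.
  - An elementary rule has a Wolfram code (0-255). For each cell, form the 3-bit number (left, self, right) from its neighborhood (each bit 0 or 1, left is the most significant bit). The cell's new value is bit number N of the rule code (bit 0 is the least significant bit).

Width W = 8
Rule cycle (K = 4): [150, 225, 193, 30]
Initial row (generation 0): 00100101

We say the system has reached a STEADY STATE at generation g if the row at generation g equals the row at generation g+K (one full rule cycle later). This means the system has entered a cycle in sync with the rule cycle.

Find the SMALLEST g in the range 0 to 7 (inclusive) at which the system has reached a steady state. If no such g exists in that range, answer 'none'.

Gen 0: 00100101
Gen 1 (rule 150): 01111101
Gen 2 (rule 225): 00111110
Gen 3 (rule 193): 10011110
Gen 4 (rule 30): 11110001
Gen 5 (rule 150): 01101011
Gen 6 (rule 225): 00110101
Gen 7 (rule 193): 10010000
Gen 8 (rule 30): 11111000
Gen 9 (rule 150): 01110100
Gen 10 (rule 225): 00111001
Gen 11 (rule 193): 10011000

Answer: none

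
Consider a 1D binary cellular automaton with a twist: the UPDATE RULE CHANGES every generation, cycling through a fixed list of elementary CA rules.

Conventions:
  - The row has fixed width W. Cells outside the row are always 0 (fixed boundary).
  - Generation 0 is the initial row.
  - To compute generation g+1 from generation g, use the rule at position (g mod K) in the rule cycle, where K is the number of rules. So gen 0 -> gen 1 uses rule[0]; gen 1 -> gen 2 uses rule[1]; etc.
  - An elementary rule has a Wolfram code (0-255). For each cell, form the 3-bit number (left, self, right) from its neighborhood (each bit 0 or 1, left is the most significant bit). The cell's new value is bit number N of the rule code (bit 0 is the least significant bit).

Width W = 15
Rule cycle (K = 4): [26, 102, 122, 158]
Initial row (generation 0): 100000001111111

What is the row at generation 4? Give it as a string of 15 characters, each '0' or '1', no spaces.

Answer: 110111010110000

Derivation:
Gen 0: 100000001111111
Gen 1 (rule 26): 010000011000000
Gen 2 (rule 102): 110000101000000
Gen 3 (rule 122): 111001010100000
Gen 4 (rule 158): 110111010110000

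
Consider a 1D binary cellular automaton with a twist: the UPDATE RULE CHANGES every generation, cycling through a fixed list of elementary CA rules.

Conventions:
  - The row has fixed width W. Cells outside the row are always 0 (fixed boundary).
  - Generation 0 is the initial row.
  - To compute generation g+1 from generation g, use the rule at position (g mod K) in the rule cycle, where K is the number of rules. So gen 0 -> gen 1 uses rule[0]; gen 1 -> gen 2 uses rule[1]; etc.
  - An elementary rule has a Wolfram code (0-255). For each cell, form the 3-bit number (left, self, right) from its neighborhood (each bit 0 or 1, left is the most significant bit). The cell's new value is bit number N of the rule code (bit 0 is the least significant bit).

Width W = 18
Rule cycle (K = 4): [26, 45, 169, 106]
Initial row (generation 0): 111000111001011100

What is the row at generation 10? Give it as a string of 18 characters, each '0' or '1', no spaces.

Gen 0: 111000111001011100
Gen 1 (rule 26): 100101100110010010
Gen 2 (rule 45): 100111000100010010
Gen 3 (rule 169): 000110010001000000
Gen 4 (rule 106): 001110100010000000
Gen 5 (rule 26): 011000010101000000
Gen 6 (rule 45): 010011011111011111
Gen 7 (rule 169): 000010111110111110
Gen 8 (rule 106): 000101100011100010
Gen 9 (rule 26): 001001010110010101
Gen 10 (rule 45): 101001111100011111

Answer: 101001111100011111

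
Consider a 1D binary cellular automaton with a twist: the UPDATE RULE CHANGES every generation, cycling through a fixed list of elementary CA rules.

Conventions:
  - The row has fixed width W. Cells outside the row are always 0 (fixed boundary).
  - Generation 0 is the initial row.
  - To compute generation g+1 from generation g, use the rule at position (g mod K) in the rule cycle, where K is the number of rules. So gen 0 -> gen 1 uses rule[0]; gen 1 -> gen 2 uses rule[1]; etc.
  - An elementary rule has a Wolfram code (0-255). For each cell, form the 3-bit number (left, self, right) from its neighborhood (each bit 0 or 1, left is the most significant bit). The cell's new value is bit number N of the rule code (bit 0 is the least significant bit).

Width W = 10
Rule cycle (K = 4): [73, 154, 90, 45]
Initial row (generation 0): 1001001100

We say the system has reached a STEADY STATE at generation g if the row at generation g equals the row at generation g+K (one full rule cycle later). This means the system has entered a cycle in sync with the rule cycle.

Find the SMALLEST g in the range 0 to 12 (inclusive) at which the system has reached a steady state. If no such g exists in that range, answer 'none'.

Gen 0: 1001001100
Gen 1 (rule 73): 0000001101
Gen 2 (rule 154): 0000011000
Gen 3 (rule 90): 0000111100
Gen 4 (rule 45): 1110100001
Gen 5 (rule 73): 1010001100
Gen 6 (rule 154): 0001011010
Gen 7 (rule 90): 0010011001
Gen 8 (rule 45): 1010010001
Gen 9 (rule 73): 0000000100
Gen 10 (rule 154): 0000001010
Gen 11 (rule 90): 0000010001
Gen 12 (rule 45): 1111010101
Gen 13 (rule 73): 1001000000
Gen 14 (rule 154): 0110100000
Gen 15 (rule 90): 1110010000
Gen 16 (rule 45): 1000010111

Answer: none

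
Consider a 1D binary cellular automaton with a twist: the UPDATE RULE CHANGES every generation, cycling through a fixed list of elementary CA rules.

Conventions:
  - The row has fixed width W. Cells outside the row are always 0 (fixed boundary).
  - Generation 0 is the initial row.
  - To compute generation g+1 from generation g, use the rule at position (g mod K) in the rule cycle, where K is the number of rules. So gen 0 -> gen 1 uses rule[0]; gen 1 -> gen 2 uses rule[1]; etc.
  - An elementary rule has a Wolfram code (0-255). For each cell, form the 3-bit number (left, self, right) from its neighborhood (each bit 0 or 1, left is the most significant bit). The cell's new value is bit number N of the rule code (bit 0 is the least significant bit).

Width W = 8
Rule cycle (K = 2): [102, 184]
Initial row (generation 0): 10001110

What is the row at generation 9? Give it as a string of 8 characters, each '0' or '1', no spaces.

Gen 0: 10001110
Gen 1 (rule 102): 10010010
Gen 2 (rule 184): 01001001
Gen 3 (rule 102): 11011011
Gen 4 (rule 184): 10110110
Gen 5 (rule 102): 11011010
Gen 6 (rule 184): 10110101
Gen 7 (rule 102): 11011111
Gen 8 (rule 184): 10111110
Gen 9 (rule 102): 11000010

Answer: 11000010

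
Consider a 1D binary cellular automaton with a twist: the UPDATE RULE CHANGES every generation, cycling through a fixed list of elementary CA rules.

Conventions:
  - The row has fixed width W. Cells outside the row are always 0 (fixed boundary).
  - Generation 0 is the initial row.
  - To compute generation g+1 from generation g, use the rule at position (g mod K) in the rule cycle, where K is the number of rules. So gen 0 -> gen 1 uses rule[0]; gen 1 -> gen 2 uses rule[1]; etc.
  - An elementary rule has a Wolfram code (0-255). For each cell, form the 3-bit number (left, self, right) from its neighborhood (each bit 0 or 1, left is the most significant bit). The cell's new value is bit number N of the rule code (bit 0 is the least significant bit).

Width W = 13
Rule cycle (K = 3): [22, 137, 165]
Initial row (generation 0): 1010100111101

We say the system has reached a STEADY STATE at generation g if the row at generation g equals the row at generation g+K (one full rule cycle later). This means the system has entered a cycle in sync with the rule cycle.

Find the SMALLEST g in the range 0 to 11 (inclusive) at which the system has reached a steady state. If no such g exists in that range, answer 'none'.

Answer: none

Derivation:
Gen 0: 1010100111101
Gen 1 (rule 22): 1010111000001
Gen 2 (rule 137): 0000110011100
Gen 3 (rule 165): 1110000001001
Gen 4 (rule 22): 0001000011111
Gen 5 (rule 137): 1100011011110
Gen 6 (rule 165): 0001000101100
Gen 7 (rule 22): 0011101100010
Gen 8 (rule 137): 1011001001000
Gen 9 (rule 165): 1100001001011
Gen 10 (rule 22): 0010011111000
Gen 11 (rule 137): 1000011110011
Gen 12 (rule 165): 1011001100000
Gen 13 (rule 22): 1000110010000
Gen 14 (rule 137): 0010100000111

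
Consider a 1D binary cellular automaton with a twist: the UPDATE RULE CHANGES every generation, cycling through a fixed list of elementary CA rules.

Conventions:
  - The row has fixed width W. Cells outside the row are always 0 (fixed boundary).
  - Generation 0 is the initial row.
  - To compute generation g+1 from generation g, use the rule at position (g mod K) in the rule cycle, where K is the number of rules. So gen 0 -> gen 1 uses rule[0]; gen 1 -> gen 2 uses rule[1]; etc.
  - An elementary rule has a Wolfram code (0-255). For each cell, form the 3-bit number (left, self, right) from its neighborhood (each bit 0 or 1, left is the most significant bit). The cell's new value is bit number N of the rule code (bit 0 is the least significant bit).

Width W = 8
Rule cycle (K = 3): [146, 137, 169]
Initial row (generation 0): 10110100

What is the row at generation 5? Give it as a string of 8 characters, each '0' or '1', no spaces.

Gen 0: 10110100
Gen 1 (rule 146): 00000010
Gen 2 (rule 137): 11111000
Gen 3 (rule 169): 11110011
Gen 4 (rule 146): 01101100
Gen 5 (rule 137): 01001001

Answer: 01001001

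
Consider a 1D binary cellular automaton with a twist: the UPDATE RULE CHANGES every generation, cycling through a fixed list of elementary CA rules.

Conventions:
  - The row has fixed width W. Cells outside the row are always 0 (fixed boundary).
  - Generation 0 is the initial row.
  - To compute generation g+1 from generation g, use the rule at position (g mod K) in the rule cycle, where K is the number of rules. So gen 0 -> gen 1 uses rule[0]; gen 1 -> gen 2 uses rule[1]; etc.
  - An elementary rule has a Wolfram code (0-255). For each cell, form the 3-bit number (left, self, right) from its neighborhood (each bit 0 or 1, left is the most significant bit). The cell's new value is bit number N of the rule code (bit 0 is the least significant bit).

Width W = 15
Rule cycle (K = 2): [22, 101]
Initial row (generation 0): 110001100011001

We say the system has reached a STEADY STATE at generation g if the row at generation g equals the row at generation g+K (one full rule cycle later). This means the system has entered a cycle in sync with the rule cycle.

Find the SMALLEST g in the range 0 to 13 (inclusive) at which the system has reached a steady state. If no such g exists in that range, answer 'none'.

Gen 0: 110001100011001
Gen 1 (rule 22): 001010010100111
Gen 2 (rule 101): 101110011100001
Gen 3 (rule 22): 100001100010011
Gen 4 (rule 101): 101100101010001
Gen 5 (rule 22): 100011101011011
Gen 6 (rule 101): 101000111101101
Gen 7 (rule 22): 101101000000001
Gen 8 (rule 101): 110111011111101
Gen 9 (rule 22): 000000000000001
Gen 10 (rule 101): 111111111111101
Gen 11 (rule 22): 000000000000001
Gen 12 (rule 101): 111111111111101
Gen 13 (rule 22): 000000000000001
Gen 14 (rule 101): 111111111111101
Gen 15 (rule 22): 000000000000001

Answer: 9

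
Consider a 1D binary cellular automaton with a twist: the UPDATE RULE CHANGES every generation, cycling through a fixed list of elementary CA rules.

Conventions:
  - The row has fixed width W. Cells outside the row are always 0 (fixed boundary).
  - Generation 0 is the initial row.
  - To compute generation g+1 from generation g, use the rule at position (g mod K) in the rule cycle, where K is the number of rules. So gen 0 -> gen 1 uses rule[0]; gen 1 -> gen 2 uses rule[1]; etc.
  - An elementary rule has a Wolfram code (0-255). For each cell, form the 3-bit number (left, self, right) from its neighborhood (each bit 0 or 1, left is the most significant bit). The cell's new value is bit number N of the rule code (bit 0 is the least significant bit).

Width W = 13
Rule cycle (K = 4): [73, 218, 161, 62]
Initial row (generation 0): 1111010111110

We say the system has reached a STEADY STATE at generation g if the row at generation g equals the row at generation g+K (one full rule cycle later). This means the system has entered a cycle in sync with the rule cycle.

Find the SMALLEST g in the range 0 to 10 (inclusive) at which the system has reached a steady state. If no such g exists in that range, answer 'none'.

Answer: none

Derivation:
Gen 0: 1111010111110
Gen 1 (rule 73): 1001000100010
Gen 2 (rule 218): 0110101010101
Gen 3 (rule 161): 0001010101010
Gen 4 (rule 62): 0011111111111
Gen 5 (rule 73): 1010000000001
Gen 6 (rule 218): 0001000000010
Gen 7 (rule 161): 1100011111000
Gen 8 (rule 62): 1010110000100
Gen 9 (rule 73): 0000110110001
Gen 10 (rule 218): 0001110111010
Gen 11 (rule 161): 1100101010100
Gen 12 (rule 62): 1011111111110
Gen 13 (rule 73): 0010000000010
Gen 14 (rule 218): 0101000000101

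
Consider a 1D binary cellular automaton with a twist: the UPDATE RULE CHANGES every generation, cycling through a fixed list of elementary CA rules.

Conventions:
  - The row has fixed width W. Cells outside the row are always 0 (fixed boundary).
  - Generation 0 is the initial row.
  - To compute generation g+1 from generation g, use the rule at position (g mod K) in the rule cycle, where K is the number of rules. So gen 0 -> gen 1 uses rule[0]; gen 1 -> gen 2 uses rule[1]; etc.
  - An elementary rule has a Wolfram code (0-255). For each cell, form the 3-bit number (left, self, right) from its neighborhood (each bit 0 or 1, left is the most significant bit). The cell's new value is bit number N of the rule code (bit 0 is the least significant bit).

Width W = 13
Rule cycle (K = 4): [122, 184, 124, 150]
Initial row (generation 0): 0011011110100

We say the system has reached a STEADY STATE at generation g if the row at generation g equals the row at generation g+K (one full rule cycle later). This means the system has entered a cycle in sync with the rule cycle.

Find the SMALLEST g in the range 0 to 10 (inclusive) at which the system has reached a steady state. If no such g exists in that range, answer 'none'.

Answer: none

Derivation:
Gen 0: 0011011110100
Gen 1 (rule 122): 0111110011010
Gen 2 (rule 184): 0111101010101
Gen 3 (rule 124): 0100111111111
Gen 4 (rule 150): 1111011111110
Gen 5 (rule 122): 1001110000011
Gen 6 (rule 184): 0101101000010
Gen 7 (rule 124): 0111111100011
Gen 8 (rule 150): 1011111010100
Gen 9 (rule 122): 0110001101010
Gen 10 (rule 184): 0101001010101
Gen 11 (rule 124): 0111101111111
Gen 12 (rule 150): 1011000111110
Gen 13 (rule 122): 0111101100011
Gen 14 (rule 184): 0111011010010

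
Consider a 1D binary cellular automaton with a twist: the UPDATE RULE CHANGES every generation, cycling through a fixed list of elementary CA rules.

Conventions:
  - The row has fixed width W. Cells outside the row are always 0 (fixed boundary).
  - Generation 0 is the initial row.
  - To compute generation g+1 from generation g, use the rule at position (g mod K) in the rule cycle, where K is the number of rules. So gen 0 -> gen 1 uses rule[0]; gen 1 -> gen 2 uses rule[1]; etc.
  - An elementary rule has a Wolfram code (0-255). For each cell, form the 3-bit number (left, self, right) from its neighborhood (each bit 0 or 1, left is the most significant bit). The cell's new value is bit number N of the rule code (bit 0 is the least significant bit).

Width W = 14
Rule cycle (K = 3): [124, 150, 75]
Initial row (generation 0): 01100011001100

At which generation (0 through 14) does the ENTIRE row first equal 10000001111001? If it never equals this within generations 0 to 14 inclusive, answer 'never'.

Gen 0: 01100011001100
Gen 1 (rule 124): 01110011101110
Gen 2 (rule 150): 10101101000101
Gen 3 (rule 75): 00001100011000
Gen 4 (rule 124): 00001110011100
Gen 5 (rule 150): 00010101101010
Gen 6 (rule 75): 11100001100000
Gen 7 (rule 124): 10110001110000
Gen 8 (rule 150): 10001010101000
Gen 9 (rule 75): 00110000000011
Gen 10 (rule 124): 00111000000011
Gen 11 (rule 150): 01010100000100
Gen 12 (rule 75): 10000001111001
Gen 13 (rule 124): 11000001001101
Gen 14 (rule 150): 00100011110001

Answer: 12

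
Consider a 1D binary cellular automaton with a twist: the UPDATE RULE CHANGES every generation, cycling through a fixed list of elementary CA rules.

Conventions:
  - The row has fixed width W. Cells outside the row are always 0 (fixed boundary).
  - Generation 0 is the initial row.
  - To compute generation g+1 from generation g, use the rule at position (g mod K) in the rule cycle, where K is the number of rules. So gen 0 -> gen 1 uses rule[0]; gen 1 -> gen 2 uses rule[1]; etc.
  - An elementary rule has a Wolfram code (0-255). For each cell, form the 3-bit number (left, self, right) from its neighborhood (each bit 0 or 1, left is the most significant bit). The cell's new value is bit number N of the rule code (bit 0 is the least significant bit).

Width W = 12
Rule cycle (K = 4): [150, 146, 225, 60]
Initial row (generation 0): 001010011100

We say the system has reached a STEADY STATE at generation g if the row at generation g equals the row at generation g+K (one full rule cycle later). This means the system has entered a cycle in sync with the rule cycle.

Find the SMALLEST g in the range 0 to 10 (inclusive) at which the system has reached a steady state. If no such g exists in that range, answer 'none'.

Gen 0: 001010011100
Gen 1 (rule 150): 011011101010
Gen 2 (rule 146): 100001000001
Gen 3 (rule 225): 001100011100
Gen 4 (rule 60): 001010010010
Gen 5 (rule 150): 011011111111
Gen 6 (rule 146): 100001111110
Gen 7 (rule 225): 001100111110
Gen 8 (rule 60): 001010100001
Gen 9 (rule 150): 011010110011
Gen 10 (rule 146): 100000001100
Gen 11 (rule 225): 001111100101
Gen 12 (rule 60): 001000010111
Gen 13 (rule 150): 011100110010
Gen 14 (rule 146): 101011001101

Answer: none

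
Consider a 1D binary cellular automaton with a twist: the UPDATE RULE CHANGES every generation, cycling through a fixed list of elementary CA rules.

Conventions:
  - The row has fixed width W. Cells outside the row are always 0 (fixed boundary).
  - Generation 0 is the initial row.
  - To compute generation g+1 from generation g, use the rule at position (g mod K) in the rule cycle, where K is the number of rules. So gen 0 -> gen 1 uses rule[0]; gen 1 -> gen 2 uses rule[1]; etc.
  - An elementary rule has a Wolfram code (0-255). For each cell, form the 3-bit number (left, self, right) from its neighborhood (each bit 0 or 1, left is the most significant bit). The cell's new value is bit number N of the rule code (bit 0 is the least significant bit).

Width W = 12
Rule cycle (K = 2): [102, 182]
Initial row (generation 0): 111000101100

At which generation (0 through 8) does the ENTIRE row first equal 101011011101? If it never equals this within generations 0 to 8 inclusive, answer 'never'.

Answer: never

Derivation:
Gen 0: 111000101100
Gen 1 (rule 102): 001001110100
Gen 2 (rule 182): 011110101110
Gen 3 (rule 102): 100011110010
Gen 4 (rule 182): 110101101111
Gen 5 (rule 102): 011110110001
Gen 6 (rule 182): 101101001011
Gen 7 (rule 102): 110111011101
Gen 8 (rule 182): 001010101011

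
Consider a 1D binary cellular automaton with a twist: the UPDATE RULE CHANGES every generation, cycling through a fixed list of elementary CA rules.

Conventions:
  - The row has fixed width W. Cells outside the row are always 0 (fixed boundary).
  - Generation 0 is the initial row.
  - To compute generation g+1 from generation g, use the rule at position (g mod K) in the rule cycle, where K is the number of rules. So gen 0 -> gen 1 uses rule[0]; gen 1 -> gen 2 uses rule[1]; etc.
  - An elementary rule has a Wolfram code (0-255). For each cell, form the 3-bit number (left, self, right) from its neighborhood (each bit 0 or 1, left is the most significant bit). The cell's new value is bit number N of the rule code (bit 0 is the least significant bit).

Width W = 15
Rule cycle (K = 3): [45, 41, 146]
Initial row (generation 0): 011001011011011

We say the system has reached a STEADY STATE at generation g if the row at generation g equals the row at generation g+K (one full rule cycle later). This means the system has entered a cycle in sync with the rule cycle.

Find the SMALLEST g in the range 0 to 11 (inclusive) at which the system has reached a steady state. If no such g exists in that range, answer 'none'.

Answer: none

Derivation:
Gen 0: 011001011011011
Gen 1 (rule 45): 010001110110110
Gen 2 (rule 41): 000101001101100
Gen 3 (rule 146): 001000110000010
Gen 4 (rule 45): 101010100111010
Gen 5 (rule 41): 010101000100100
Gen 6 (rule 146): 100000101011010
Gen 7 (rule 45): 101110111110110
Gen 8 (rule 41): 011001100001100
Gen 9 (rule 146): 100110010010010
Gen 10 (rule 45): 100100010010010
Gen 11 (rule 41): 000001000000000
Gen 12 (rule 146): 000010100000000
Gen 13 (rule 45): 111011101111111
Gen 14 (rule 41): 100110011000000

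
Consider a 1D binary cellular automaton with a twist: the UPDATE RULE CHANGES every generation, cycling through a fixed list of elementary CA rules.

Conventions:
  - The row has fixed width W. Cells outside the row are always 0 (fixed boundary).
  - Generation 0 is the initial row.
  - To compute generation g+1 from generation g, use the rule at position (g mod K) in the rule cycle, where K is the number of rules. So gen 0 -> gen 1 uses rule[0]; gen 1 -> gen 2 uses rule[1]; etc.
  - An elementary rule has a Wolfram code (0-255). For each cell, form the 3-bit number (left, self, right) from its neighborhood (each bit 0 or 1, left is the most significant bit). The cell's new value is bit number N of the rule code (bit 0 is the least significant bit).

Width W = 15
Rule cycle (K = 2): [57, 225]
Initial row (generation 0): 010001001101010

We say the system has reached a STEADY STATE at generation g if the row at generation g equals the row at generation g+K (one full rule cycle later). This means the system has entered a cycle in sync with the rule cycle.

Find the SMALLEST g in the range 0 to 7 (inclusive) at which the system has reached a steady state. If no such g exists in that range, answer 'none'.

Gen 0: 010001001101010
Gen 1 (rule 57): 001100101010101
Gen 2 (rule 225): 100100010101010
Gen 3 (rule 57): 010011001010101
Gen 4 (rule 225): 000001000101010
Gen 5 (rule 57): 111100110010101
Gen 6 (rule 225): 011100010001010
Gen 7 (rule 57): 010011001100101
Gen 8 (rule 225): 000001000100010
Gen 9 (rule 57): 111100110011001

Answer: none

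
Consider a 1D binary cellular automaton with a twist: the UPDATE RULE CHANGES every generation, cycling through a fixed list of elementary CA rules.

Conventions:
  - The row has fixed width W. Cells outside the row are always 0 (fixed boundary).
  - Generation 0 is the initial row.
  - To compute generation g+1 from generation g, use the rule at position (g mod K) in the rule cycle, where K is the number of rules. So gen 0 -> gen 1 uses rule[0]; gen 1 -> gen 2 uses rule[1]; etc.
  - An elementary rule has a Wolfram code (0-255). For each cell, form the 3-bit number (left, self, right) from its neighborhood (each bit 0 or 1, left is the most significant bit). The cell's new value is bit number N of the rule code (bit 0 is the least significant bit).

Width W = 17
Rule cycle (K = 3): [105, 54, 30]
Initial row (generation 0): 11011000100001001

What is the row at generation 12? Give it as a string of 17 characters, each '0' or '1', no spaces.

Answer: 11111101111100100

Derivation:
Gen 0: 11011000100001001
Gen 1 (rule 105): 11111010001100000
Gen 2 (rule 54): 00000111010010000
Gen 3 (rule 30): 00001100011111000
Gen 4 (rule 105): 11101101010001011
Gen 5 (rule 54): 00010011111011100
Gen 6 (rule 30): 00111110000010010
Gen 7 (rule 105): 10100010111000000
Gen 8 (rule 54): 11110111000100000
Gen 9 (rule 30): 10000100101110000
Gen 10 (rule 105): 00110000011010111
Gen 11 (rule 54): 01001000100111000
Gen 12 (rule 30): 11111101111100100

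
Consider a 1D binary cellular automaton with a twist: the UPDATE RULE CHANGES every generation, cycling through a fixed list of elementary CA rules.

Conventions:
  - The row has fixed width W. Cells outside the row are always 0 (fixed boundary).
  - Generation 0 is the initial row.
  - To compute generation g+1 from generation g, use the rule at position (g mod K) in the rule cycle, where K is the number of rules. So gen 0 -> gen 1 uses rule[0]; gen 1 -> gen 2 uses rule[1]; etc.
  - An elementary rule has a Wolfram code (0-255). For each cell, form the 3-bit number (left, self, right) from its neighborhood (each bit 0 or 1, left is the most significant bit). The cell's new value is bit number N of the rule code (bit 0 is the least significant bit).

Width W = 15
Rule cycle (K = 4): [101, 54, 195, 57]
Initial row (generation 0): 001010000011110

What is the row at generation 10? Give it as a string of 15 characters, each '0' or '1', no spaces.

Answer: 100111000110001

Derivation:
Gen 0: 001010000011110
Gen 1 (rule 101): 101110111000010
Gen 2 (rule 54): 110001000100111
Gen 3 (rule 195): 010110011001011
Gen 4 (rule 57): 001101010100110
Gen 5 (rule 101): 100111111100010
Gen 6 (rule 54): 111000000010111
Gen 7 (rule 195): 011011111100011
Gen 8 (rule 57): 010110000011010
Gen 9 (rule 101): 011010111001110
Gen 10 (rule 54): 100111000110001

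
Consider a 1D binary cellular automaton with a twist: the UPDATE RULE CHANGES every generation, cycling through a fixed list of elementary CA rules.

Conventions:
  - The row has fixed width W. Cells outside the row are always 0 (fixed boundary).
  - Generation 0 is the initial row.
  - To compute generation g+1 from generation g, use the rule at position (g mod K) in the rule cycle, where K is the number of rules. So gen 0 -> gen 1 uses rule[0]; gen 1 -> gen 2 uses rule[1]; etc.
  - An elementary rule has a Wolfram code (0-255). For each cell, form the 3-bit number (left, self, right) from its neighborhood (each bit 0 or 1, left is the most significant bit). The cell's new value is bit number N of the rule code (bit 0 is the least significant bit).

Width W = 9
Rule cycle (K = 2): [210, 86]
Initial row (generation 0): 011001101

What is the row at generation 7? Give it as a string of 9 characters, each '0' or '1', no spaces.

Answer: 011111100

Derivation:
Gen 0: 011001101
Gen 1 (rule 210): 101110100
Gen 2 (rule 86): 100010110
Gen 3 (rule 210): 010100011
Gen 4 (rule 86): 110110101
Gen 5 (rule 210): 010010000
Gen 6 (rule 86): 111111000
Gen 7 (rule 210): 011111100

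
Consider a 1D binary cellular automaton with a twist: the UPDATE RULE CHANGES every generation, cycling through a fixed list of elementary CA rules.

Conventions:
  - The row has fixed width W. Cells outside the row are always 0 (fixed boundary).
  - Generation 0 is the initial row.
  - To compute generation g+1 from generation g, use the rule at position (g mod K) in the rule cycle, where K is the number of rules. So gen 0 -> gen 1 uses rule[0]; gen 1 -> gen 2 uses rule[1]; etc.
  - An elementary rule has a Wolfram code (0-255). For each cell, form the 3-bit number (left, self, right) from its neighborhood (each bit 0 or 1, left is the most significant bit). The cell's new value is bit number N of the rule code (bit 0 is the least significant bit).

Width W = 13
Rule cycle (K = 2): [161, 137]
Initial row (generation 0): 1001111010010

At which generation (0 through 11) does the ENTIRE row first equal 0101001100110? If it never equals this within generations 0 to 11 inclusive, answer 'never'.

Answer: 3

Derivation:
Gen 0: 1001111010010
Gen 1 (rule 161): 0000110100000
Gen 2 (rule 137): 1110100001111
Gen 3 (rule 161): 0101001100110
Gen 4 (rule 137): 0000001000100
Gen 5 (rule 161): 1111100010001
Gen 6 (rule 137): 1111001000100
Gen 7 (rule 161): 0110000010001
Gen 8 (rule 137): 0100111000100
Gen 9 (rule 161): 0000010010001
Gen 10 (rule 137): 1111000000100
Gen 11 (rule 161): 0110011110001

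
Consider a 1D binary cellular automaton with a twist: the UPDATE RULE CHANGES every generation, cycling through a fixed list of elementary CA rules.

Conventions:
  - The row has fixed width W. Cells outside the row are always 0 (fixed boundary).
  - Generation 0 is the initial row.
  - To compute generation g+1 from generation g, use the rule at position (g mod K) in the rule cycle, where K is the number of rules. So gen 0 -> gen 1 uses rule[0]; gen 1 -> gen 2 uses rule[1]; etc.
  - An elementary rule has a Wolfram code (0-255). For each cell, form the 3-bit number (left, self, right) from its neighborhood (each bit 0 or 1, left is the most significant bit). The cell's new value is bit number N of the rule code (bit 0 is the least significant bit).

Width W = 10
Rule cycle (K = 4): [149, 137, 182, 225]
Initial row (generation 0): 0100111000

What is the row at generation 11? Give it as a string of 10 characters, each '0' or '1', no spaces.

Answer: 0000000000

Derivation:
Gen 0: 0100111000
Gen 1 (rule 149): 0110010111
Gen 2 (rule 137): 0100000110
Gen 3 (rule 182): 1110001001
Gen 4 (rule 225): 0110100000
Gen 5 (rule 149): 0000111111
Gen 6 (rule 137): 1110111110
Gen 7 (rule 182): 0101011101
Gen 8 (rule 225): 0010101110
Gen 9 (rule 149): 1010100101
Gen 10 (rule 137): 0000000000
Gen 11 (rule 182): 0000000000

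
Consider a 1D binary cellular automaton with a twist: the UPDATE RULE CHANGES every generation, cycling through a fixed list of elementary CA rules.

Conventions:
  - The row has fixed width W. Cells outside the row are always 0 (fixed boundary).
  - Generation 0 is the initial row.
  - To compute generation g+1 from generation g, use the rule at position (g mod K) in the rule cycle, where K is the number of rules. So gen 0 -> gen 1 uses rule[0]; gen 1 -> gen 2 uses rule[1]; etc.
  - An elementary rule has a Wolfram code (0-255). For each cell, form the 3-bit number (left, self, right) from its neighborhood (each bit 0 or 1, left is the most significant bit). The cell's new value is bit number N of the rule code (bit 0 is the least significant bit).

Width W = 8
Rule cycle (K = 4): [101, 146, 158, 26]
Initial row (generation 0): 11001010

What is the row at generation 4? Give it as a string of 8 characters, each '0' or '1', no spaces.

Answer: 00011000

Derivation:
Gen 0: 11001010
Gen 1 (rule 101): 01001110
Gen 2 (rule 146): 10110101
Gen 3 (rule 158): 10100101
Gen 4 (rule 26): 00011000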